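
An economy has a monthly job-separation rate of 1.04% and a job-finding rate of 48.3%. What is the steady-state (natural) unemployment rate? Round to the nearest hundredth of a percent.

Steady-state unemployment rate ≈ 2.11%.

At steady state the flows balance: s·E = f·U, so U/(E+U) = s/(s+f).
u* = 1.04 / (1.04 + 48.3) = 1.04 / 49.34 = 2.11%.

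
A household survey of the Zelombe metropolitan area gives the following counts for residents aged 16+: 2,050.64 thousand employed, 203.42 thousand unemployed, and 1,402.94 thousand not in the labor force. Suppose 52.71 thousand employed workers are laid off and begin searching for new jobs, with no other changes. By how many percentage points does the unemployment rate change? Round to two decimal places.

The unemployment rate changes by +2.34 percentage points.

Initially, labor force = 2,050.64 + 203.42 = 2,254.06 thousand, so u = 203.42/2,254.06 = 9.02%.
After the change, employed falls and unemployed rises by 52.71; labor force unchanged → E = 1,997.93, U = 256.13, labor force = 2,254.06 thousand.
New unemployment rate = 256.13 / 2,254.06 = 11.36%.
Change = 11.36% − 9.02% = +2.34 percentage points.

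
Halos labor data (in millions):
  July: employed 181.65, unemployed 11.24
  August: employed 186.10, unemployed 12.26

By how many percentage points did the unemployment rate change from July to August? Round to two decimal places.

July: labor force = 181.65 + 11.24 = 192.89; u = 11.24/192.89 = 5.83%.
August: labor force = 186.10 + 12.26 = 198.36; u = 12.26/198.36 = 6.18%.
Change = 6.18% − 5.83% = +0.35 pp.

The unemployment rate changed by +0.35 percentage points.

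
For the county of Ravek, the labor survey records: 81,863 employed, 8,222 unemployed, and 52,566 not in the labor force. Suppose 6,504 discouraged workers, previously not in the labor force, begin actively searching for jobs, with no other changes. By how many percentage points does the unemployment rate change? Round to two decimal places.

The unemployment rate changes by +6.12 percentage points.

Initially, labor force = 81,863 + 8,222 = 90,085, so u = 8,222/90,085 = 9.13%.
After the change, unemployed and labor force both rise by 6,504 → E = 81,863, U = 14,726, labor force = 96,589.
New unemployment rate = 14,726 / 96,589 = 15.25%.
Change = 15.25% − 9.13% = +6.12 percentage points.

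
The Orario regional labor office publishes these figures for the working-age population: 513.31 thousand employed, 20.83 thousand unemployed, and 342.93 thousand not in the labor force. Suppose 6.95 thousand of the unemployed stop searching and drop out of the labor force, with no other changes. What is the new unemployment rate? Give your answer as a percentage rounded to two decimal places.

Initially, labor force = 513.31 + 20.83 = 534.14 thousand, so u = 20.83/534.14 = 3.90%.
After the change, unemployed and labor force both fall by 6.95 → E = 513.31, U = 13.88, labor force = 527.19 thousand.
New unemployment rate = 13.88 / 527.19 = 2.63%.

New unemployment rate ≈ 2.63%.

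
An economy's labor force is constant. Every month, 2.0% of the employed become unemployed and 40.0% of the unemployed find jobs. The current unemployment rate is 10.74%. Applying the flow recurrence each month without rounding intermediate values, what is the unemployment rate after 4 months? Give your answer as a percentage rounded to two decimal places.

With a fixed labor force, u_{t+1} = u_t + s·(1−u_t) − f·u_t = u_t·(1−s−f) + s.
Here 1−s−f = 0.580 and s = 0.020.
u_1 = 0.107400 × 0.580 + 0.020 = 0.082292.
u_2 = 0.082292 × 0.580 + 0.020 = 0.067729.
u_3 = 0.067729 × 0.580 + 0.020 = 0.059283.
u_4 = 0.059283 × 0.580 + 0.020 = 0.054384.

Unemployment rate after four months ≈ 5.44%.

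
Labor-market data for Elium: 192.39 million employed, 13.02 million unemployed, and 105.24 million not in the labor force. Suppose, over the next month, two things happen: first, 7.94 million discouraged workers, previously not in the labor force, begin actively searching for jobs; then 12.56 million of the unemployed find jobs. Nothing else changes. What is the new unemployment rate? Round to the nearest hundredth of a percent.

New unemployment rate ≈ 3.94%.

Initially, labor force = 192.39 + 13.02 = 205.41 million, so u = 13.02/205.41 = 6.34%.
After the first change, unemployed and labor force both rise by 7.94 → E = 192.39, U = 20.96, labor force = 213.35 million.
After the second change, unemployed falls and employed rises by 12.56; labor force unchanged → E = 204.95, U = 8.40, labor force = 213.35 million.
New unemployment rate = 8.40 / 213.35 = 3.94%.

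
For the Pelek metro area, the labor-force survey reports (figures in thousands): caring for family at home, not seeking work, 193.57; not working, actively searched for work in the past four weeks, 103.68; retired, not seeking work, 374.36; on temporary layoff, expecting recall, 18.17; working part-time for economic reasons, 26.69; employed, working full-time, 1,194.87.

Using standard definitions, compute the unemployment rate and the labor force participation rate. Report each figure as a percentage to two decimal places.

Employed = 26.69 + 1,194.87 = 1,221.56 thousand (anyone who worked, including part-time for economic reasons, counts as employed).
Unemployed = 103.68 + 18.17 = 121.85 thousand (jobless and actively searching, or on temporary layoff).
Labor force = 1,221.56 + 121.85 = 1,343.41 thousand.
Not in labor force = 193.57 + 374.36 = 567.93 thousand (those not working and not actively searching are outside the labor force).
Civilian working-age population = 1,343.41 + 567.93 = 1,911.34 thousand.
Unemployment rate = 121.85 / 1,343.41 = 9.07%.
Labor force participation rate = 1,343.41 / 1,911.34 = 70.29%.

Unemployment rate ≈ 9.07%; labor force participation rate ≈ 70.29%.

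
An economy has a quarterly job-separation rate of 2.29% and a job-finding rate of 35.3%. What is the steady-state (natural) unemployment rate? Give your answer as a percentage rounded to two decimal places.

At steady state the flows balance: s·E = f·U, so U/(E+U) = s/(s+f).
u* = 2.29 / (2.29 + 35.3) = 2.29 / 37.59 = 6.09%.

Steady-state unemployment rate ≈ 6.09%.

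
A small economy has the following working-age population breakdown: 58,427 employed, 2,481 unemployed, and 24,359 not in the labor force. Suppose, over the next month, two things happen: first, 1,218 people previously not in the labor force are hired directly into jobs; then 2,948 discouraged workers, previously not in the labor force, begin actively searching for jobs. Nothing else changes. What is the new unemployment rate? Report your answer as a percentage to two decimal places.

Initially, labor force = 58,427 + 2,481 = 60,908, so u = 2,481/60,908 = 4.07%.
After the first change, employed and labor force both rise by 1,218; unemployed unchanged → E = 59,645, U = 2,481, labor force = 62,126.
After the second change, unemployed and labor force both rise by 2,948 → E = 59,645, U = 5,429, labor force = 65,074.
New unemployment rate = 5,429 / 65,074 = 8.34%.

New unemployment rate ≈ 8.34%.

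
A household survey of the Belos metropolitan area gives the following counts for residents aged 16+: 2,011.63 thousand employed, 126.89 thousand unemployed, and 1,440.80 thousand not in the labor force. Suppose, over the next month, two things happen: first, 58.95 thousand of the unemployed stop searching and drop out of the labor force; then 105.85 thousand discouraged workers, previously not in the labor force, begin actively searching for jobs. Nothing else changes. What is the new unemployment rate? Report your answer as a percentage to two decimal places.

New unemployment rate ≈ 7.95%.

Initially, labor force = 2,011.63 + 126.89 = 2,138.52 thousand, so u = 126.89/2,138.52 = 5.93%.
After the first change, unemployed and labor force both fall by 58.95 → E = 2,011.63, U = 67.94, labor force = 2,079.57 thousand.
After the second change, unemployed and labor force both rise by 105.85 → E = 2,011.63, U = 173.79, labor force = 2,185.42 thousand.
New unemployment rate = 173.79 / 2,185.42 = 7.95%.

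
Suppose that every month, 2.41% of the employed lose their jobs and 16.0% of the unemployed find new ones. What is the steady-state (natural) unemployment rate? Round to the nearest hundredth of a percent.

At steady state the flows balance: s·E = f·U, so U/(E+U) = s/(s+f).
u* = 2.41 / (2.41 + 16.0) = 2.41 / 18.41 = 13.09%.

Steady-state unemployment rate ≈ 13.09%.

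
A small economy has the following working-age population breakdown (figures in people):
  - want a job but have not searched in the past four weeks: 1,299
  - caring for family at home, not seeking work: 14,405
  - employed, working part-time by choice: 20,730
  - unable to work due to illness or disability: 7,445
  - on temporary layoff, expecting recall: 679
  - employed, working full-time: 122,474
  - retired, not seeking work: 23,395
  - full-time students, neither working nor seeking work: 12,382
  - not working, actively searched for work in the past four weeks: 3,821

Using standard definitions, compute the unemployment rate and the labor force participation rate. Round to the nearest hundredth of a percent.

Unemployment rate ≈ 3.05%; labor force participation rate ≈ 71.48%.

Employed = 20,730 + 122,474 = 143,204.
Unemployed = 679 + 3,821 = 4,500 (jobless and actively searching, or on temporary layoff).
Labor force = 143,204 + 4,500 = 147,704.
Not in labor force = 1,299 + 14,405 + 7,445 + 23,395 + 12,382 = 58,926 (those not working and not actively searching are outside the labor force — including those who want a job but have given up searching).
Civilian working-age population = 147,704 + 58,926 = 206,630.
Unemployment rate = 4,500 / 147,704 = 3.05%.
Labor force participation rate = 147,704 / 206,630 = 71.48%.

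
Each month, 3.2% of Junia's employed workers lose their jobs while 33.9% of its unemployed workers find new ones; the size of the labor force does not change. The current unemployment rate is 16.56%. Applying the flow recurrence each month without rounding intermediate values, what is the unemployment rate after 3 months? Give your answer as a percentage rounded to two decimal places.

With a fixed labor force, u_{t+1} = u_t + s·(1−u_t) − f·u_t = u_t·(1−s−f) + s.
Here 1−s−f = 0.629 and s = 0.032.
u_1 = 0.165600 × 0.629 + 0.032 = 0.136162.
u_2 = 0.136162 × 0.629 + 0.032 = 0.117646.
u_3 = 0.117646 × 0.629 + 0.032 = 0.105999.

Unemployment rate after three months ≈ 10.60%.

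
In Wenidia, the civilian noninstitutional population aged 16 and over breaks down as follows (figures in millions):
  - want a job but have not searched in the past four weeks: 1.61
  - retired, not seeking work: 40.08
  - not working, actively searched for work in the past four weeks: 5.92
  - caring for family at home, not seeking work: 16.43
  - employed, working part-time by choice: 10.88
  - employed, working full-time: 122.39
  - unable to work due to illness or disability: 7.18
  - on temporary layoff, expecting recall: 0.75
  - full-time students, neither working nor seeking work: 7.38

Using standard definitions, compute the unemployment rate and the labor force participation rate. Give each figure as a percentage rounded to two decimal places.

Unemployment rate ≈ 4.77%; labor force participation rate ≈ 65.82%.

Employed = 10.88 + 122.39 = 133.27 million.
Unemployed = 5.92 + 0.75 = 6.67 million (jobless and actively searching, or on temporary layoff).
Labor force = 133.27 + 6.67 = 139.94 million.
Not in labor force = 1.61 + 40.08 + 16.43 + 7.18 + 7.38 = 72.68 million (those not working and not actively searching are outside the labor force — including those who want a job but have given up searching).
Civilian working-age population = 139.94 + 72.68 = 212.62 million.
Unemployment rate = 6.67 / 139.94 = 4.77%.
Labor force participation rate = 139.94 / 212.62 = 65.82%.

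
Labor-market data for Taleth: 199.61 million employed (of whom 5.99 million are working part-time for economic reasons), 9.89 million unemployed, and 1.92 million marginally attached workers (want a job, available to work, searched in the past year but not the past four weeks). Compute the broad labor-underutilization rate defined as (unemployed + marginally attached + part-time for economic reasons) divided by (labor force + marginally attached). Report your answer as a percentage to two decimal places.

Broad underutilization rate ≈ 8.42%.

Labor force = 199.61 + 9.89 = 209.50 million.
Numerator = 9.89 + 1.92 + 5.99 = 17.80 million.
Denominator = 209.50 + 1.92 = 211.42 million.
Broad rate = 17.80 / 211.42 = 8.42%.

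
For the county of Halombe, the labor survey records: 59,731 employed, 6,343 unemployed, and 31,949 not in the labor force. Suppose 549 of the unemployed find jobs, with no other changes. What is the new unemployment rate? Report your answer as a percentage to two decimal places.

Initially, labor force = 59,731 + 6,343 = 66,074, so u = 6,343/66,074 = 9.60%.
After the change, unemployed falls and employed rises by 549; labor force unchanged → E = 60,280, U = 5,794, labor force = 66,074.
New unemployment rate = 5,794 / 66,074 = 8.77%.

New unemployment rate ≈ 8.77%.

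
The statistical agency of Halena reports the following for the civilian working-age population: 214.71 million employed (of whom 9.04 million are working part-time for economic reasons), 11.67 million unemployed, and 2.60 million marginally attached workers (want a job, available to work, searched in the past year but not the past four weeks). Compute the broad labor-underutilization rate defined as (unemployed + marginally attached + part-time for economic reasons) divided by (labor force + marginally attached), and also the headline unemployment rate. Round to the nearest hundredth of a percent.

Labor force = 214.71 + 11.67 = 226.38 million.
Numerator = 11.67 + 2.60 + 9.04 = 23.31 million.
Denominator = 226.38 + 2.60 = 228.98 million.
Broad rate = 23.31 / 228.98 = 10.18%.
Headline unemployment rate = 11.67 / 226.38 = 5.16%.

Broad underutilization rate ≈ 10.18%; headline unemployment rate ≈ 5.16%.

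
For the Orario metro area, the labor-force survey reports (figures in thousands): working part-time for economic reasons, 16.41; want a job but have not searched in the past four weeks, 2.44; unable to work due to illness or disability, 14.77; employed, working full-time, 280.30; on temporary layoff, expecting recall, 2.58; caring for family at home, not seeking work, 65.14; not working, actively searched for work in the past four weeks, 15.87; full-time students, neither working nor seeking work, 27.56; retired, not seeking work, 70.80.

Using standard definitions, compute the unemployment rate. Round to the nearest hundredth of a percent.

Unemployment rate ≈ 5.85%.

Employed = 16.41 + 280.30 = 296.71 thousand (anyone who worked, including part-time for economic reasons, counts as employed).
Unemployed = 2.58 + 15.87 = 18.45 thousand (jobless and actively searching, or on temporary layoff).
Labor force = 296.71 + 18.45 = 315.16 thousand.
Unemployment rate = 18.45 / 315.16 = 5.85%.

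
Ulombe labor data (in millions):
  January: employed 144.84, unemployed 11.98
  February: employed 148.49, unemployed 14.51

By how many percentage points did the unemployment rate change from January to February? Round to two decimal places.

January: labor force = 144.84 + 11.98 = 156.82; u = 11.98/156.82 = 7.64%.
February: labor force = 148.49 + 14.51 = 163.00; u = 14.51/163.00 = 8.90%.
Change = 8.90% − 7.64% = +1.26 pp.

The unemployment rate changed by +1.26 percentage points.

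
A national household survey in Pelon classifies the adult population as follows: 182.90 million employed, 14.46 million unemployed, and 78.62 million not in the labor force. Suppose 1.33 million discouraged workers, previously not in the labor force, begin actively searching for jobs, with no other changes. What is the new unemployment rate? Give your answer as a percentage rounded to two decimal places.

New unemployment rate ≈ 7.95%.

Initially, labor force = 182.90 + 14.46 = 197.36 million, so u = 14.46/197.36 = 7.33%.
After the change, unemployed and labor force both rise by 1.33 → E = 182.90, U = 15.79, labor force = 198.69 million.
New unemployment rate = 15.79 / 198.69 = 7.95%.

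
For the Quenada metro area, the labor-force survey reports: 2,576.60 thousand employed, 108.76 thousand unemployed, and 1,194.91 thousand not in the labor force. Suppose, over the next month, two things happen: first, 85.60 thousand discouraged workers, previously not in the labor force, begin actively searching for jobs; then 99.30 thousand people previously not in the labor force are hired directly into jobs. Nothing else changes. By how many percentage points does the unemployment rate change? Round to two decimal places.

The unemployment rate changes by +2.72 percentage points.

Initially, labor force = 2,576.60 + 108.76 = 2,685.36 thousand, so u = 108.76/2,685.36 = 4.05%.
After the first change, unemployed and labor force both rise by 85.60 → E = 2,576.60, U = 194.36, labor force = 2,770.96 thousand.
After the second change, employed and labor force both rise by 99.30; unemployed unchanged → E = 2,675.90, U = 194.36, labor force = 2,870.26 thousand.
New unemployment rate = 194.36 / 2,870.26 = 6.77%.
Change = 6.77% − 4.05% = +2.72 percentage points.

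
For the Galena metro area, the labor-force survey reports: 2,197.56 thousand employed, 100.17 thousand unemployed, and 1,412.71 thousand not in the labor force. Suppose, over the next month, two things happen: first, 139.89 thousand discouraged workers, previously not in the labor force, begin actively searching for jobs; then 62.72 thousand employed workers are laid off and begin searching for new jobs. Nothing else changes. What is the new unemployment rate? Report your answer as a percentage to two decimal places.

New unemployment rate ≈ 12.42%.

Initially, labor force = 2,197.56 + 100.17 = 2,297.73 thousand, so u = 100.17/2,297.73 = 4.36%.
After the first change, unemployed and labor force both rise by 139.89 → E = 2,197.56, U = 240.06, labor force = 2,437.62 thousand.
After the second change, employed falls and unemployed rises by 62.72; labor force unchanged → E = 2,134.84, U = 302.78, labor force = 2,437.62 thousand.
New unemployment rate = 302.78 / 2,437.62 = 12.42%.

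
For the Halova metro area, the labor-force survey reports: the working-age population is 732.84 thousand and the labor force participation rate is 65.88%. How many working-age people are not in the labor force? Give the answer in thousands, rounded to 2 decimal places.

Share not in the labor force = 1 − 0.6588 = 0.3412.
Not in labor force = 0.3412 × 732.84 ≈ 250.05 thousand.

About 250.05 thousand are not in the labor force.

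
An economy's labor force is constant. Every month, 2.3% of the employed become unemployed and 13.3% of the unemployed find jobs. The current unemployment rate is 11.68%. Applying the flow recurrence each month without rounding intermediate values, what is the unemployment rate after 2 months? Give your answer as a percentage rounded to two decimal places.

With a fixed labor force, u_{t+1} = u_t + s·(1−u_t) − f·u_t = u_t·(1−s−f) + s.
Here 1−s−f = 0.844 and s = 0.023.
u_1 = 0.116800 × 0.844 + 0.023 = 0.121579.
u_2 = 0.121579 × 0.844 + 0.023 = 0.125613.

Unemployment rate after two months ≈ 12.56%.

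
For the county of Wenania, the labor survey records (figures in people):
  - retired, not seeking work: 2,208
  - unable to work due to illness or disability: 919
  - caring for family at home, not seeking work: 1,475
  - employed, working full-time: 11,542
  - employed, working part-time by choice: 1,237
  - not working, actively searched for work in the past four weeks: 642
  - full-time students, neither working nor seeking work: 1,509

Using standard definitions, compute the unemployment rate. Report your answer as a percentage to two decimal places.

Unemployment rate ≈ 4.78%.

Employed = 11,542 + 1,237 = 12,779.
Unemployed = 642.
Labor force = 12,779 + 642 = 13,421.
Unemployment rate = 642 / 13,421 = 4.78%.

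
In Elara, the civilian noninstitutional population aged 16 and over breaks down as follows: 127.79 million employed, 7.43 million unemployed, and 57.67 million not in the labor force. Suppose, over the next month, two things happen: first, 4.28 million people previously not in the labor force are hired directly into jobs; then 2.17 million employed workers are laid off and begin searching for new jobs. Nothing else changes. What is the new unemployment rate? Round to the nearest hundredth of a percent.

Initially, labor force = 127.79 + 7.43 = 135.22 million, so u = 7.43/135.22 = 5.49%.
After the first change, employed and labor force both rise by 4.28; unemployed unchanged → E = 132.07, U = 7.43, labor force = 139.50 million.
After the second change, employed falls and unemployed rises by 2.17; labor force unchanged → E = 129.90, U = 9.60, labor force = 139.50 million.
New unemployment rate = 9.60 / 139.50 = 6.88%.

New unemployment rate ≈ 6.88%.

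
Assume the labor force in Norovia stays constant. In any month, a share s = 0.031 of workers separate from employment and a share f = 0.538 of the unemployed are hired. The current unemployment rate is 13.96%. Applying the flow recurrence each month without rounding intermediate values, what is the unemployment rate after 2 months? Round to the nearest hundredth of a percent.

With a fixed labor force, u_{t+1} = u_t + s·(1−u_t) − f·u_t = u_t·(1−s−f) + s.
Here 1−s−f = 0.431 and s = 0.031.
u_1 = 0.139600 × 0.431 + 0.031 = 0.091168.
u_2 = 0.091168 × 0.431 + 0.031 = 0.070293.

Unemployment rate after two months ≈ 7.03%.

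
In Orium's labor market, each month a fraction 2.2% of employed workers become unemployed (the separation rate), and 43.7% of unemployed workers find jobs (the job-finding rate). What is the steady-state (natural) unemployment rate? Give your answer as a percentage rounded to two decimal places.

Steady-state unemployment rate ≈ 4.79%.

At steady state the flows balance: s·E = f·U, so U/(E+U) = s/(s+f).
u* = 2.2 / (2.2 + 43.7) = 2.2 / 45.90 = 4.79%.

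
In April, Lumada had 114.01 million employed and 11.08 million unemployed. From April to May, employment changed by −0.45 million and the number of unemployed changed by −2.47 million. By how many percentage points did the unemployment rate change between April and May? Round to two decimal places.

The unemployment rate changed by −1.81 percentage points.

April: labor force = 114.01 + 11.08 = 125.09; u = 11.08/125.09 = 8.86%.
May: labor force = 113.56 + 8.61 = 122.17; u = 8.61/122.17 = 7.05%.
Change = 7.05% − 8.86% = −1.81 pp.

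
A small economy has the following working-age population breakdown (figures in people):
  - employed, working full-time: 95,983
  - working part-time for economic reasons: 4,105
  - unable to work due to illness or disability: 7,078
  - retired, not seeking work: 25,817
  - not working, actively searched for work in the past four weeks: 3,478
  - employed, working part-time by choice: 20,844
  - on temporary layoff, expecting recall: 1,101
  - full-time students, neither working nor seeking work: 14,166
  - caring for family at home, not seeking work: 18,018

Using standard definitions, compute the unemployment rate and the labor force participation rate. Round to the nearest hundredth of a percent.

Unemployment rate ≈ 3.65%; labor force participation rate ≈ 65.85%.

Employed = 95,983 + 4,105 + 20,844 = 120,932 (anyone who worked, including part-time for economic reasons, counts as employed).
Unemployed = 3,478 + 1,101 = 4,579 (jobless and actively searching, or on temporary layoff).
Labor force = 120,932 + 4,579 = 125,511.
Not in labor force = 7,078 + 25,817 + 14,166 + 18,018 = 65,079 (those not working and not actively searching are outside the labor force).
Civilian working-age population = 125,511 + 65,079 = 190,590.
Unemployment rate = 4,579 / 125,511 = 3.65%.
Labor force participation rate = 125,511 / 190,590 = 65.85%.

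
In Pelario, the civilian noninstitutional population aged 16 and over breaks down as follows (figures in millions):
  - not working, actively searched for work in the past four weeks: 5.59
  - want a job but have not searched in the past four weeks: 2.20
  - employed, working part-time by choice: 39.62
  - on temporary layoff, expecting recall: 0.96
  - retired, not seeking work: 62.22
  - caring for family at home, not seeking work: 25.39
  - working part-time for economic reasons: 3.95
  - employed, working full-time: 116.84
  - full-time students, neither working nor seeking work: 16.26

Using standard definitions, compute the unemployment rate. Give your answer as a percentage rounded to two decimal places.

Unemployment rate ≈ 3.92%.

Employed = 39.62 + 3.95 + 116.84 = 160.41 million (anyone who worked, including part-time for economic reasons, counts as employed).
Unemployed = 5.59 + 0.96 = 6.55 million (jobless and actively searching, or on temporary layoff).
Labor force = 160.41 + 6.55 = 166.96 million.
Unemployment rate = 6.55 / 166.96 = 3.92%.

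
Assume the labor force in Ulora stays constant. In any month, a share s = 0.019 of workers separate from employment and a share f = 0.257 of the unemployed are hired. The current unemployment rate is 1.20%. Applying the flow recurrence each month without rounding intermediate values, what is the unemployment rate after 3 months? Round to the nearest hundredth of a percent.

Unemployment rate after three months ≈ 4.73%.

With a fixed labor force, u_{t+1} = u_t + s·(1−u_t) − f·u_t = u_t·(1−s−f) + s.
Here 1−s−f = 0.724 and s = 0.019.
u_1 = 0.012000 × 0.724 + 0.019 = 0.027688.
u_2 = 0.027688 × 0.724 + 0.019 = 0.039046.
u_3 = 0.039046 × 0.724 + 0.019 = 0.047269.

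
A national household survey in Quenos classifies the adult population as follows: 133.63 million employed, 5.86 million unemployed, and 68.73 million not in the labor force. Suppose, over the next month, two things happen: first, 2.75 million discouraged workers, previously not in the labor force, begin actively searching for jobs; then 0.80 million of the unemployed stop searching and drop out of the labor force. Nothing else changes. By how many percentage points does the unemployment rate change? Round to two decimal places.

The unemployment rate changes by +1.32 percentage points.

Initially, labor force = 133.63 + 5.86 = 139.49 million, so u = 5.86/139.49 = 4.20%.
After the first change, unemployed and labor force both rise by 2.75 → E = 133.63, U = 8.61, labor force = 142.24 million.
After the second change, unemployed and labor force both fall by 0.80 → E = 133.63, U = 7.81, labor force = 141.44 million.
New unemployment rate = 7.81 / 141.44 = 5.52%.
Change = 5.52% − 4.20% = +1.32 percentage points.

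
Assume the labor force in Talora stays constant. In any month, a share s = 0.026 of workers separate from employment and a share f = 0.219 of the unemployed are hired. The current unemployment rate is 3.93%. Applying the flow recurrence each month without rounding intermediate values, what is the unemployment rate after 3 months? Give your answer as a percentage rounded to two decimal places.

Unemployment rate after three months ≈ 7.74%.

With a fixed labor force, u_{t+1} = u_t + s·(1−u_t) − f·u_t = u_t·(1−s−f) + s.
Here 1−s−f = 0.755 and s = 0.026.
u_1 = 0.039300 × 0.755 + 0.026 = 0.055671.
u_2 = 0.055671 × 0.755 + 0.026 = 0.068032.
u_3 = 0.068032 × 0.755 + 0.026 = 0.077364.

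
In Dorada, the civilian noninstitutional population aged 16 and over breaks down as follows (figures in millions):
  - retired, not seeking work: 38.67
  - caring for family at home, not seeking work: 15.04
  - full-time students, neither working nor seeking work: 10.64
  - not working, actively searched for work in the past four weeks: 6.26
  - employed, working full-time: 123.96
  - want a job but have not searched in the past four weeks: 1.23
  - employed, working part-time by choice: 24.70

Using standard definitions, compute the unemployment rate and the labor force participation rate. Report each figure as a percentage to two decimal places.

Employed = 123.96 + 24.70 = 148.66 million.
Unemployed = 6.26 million.
Labor force = 148.66 + 6.26 = 154.92 million.
Not in labor force = 38.67 + 15.04 + 10.64 + 1.23 = 65.58 million (those not working and not actively searching are outside the labor force — including those who want a job but have given up searching).
Civilian working-age population = 154.92 + 65.58 = 220.50 million.
Unemployment rate = 6.26 / 154.92 = 4.04%.
Labor force participation rate = 154.92 / 220.50 = 70.26%.

Unemployment rate ≈ 4.04%; labor force participation rate ≈ 70.26%.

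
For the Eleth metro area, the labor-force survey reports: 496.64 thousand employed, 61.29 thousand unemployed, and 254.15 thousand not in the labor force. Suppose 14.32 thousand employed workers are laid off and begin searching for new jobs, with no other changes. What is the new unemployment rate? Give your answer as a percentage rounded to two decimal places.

Initially, labor force = 496.64 + 61.29 = 557.93 thousand, so u = 61.29/557.93 = 10.99%.
After the change, employed falls and unemployed rises by 14.32; labor force unchanged → E = 482.32, U = 75.61, labor force = 557.93 thousand.
New unemployment rate = 75.61 / 557.93 = 13.55%.

New unemployment rate ≈ 13.55%.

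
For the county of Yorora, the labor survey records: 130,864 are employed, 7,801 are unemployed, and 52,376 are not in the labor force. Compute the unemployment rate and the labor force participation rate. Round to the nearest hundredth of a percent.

Labor force = employed + unemployed = 130,864 + 7,801 = 138,665.
Working-age population = 138,665 + 52,376 = 191,041.
Unemployment rate = 7,801 / 138,665 = 5.63%.
Labor force participation rate = 138,665 / 191,041 = 72.58%.

Unemployment rate ≈ 5.63%; labor force participation rate ≈ 72.58%.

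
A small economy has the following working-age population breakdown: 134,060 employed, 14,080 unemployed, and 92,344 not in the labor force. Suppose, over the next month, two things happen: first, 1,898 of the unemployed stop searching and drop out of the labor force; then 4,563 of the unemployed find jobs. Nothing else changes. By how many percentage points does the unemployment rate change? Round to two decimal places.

Initially, labor force = 134,060 + 14,080 = 148,140, so u = 14,080/148,140 = 9.50%.
After the first change, unemployed and labor force both fall by 1,898 → E = 134,060, U = 12,182, labor force = 146,242.
After the second change, unemployed falls and employed rises by 4,563; labor force unchanged → E = 138,623, U = 7,619, labor force = 146,242.
New unemployment rate = 7,619 / 146,242 = 5.21%.
Change = 5.21% − 9.50% = −4.29 percentage points.

The unemployment rate changes by −4.29 percentage points.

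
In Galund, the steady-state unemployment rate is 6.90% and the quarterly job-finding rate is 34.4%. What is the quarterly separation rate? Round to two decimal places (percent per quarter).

From u* = s/(s+f): s = u·f/(1−u).
s = 0.0690 × 34.4 / (1 − 0.0690) = 2.3736 / 0.9310 ≈ 2.55% per quarter.

Separation rate ≈ 2.55% per quarter.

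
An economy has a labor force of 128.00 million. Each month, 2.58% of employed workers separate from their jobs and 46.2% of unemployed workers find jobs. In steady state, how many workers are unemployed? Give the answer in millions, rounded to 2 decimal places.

Steady-state unemployment rate u* = s/(s+f) = 2.58/(2.58+46.2) = 0.052891.
Unemployed = u* × labor force = 0.052891 × 128.00 ≈ 6.77 million.

About 6.77 million are unemployed in steady state.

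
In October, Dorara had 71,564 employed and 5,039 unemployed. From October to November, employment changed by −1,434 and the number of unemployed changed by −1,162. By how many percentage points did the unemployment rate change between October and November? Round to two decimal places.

The unemployment rate changed by −1.34 percentage points.

October: labor force = 71,564 + 5,039 = 76,603; u = 5,039/76,603 = 6.58%.
November: labor force = 70,130 + 3,877 = 74,007; u = 3,877/74,007 = 5.24%.
Change = 5.24% − 6.58% = −1.34 pp.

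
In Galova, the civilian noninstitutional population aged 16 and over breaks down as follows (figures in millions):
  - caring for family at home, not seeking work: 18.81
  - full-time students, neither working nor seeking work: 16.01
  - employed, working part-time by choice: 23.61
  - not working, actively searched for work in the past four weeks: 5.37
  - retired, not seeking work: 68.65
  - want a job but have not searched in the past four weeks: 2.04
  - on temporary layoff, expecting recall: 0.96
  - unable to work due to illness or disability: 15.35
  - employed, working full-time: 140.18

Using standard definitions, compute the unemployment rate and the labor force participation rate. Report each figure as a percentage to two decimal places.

Unemployment rate ≈ 3.72%; labor force participation rate ≈ 58.46%.

Employed = 23.61 + 140.18 = 163.79 million.
Unemployed = 5.37 + 0.96 = 6.33 million (jobless and actively searching, or on temporary layoff).
Labor force = 163.79 + 6.33 = 170.12 million.
Not in labor force = 18.81 + 16.01 + 68.65 + 2.04 + 15.35 = 120.86 million (those not working and not actively searching are outside the labor force — including those who want a job but have given up searching).
Civilian working-age population = 170.12 + 120.86 = 290.98 million.
Unemployment rate = 6.33 / 170.12 = 3.72%.
Labor force participation rate = 170.12 / 290.98 = 58.46%.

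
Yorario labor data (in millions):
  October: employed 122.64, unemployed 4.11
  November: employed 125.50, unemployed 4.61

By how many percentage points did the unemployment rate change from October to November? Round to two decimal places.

October: labor force = 122.64 + 4.11 = 126.75; u = 4.11/126.75 = 3.24%.
November: labor force = 125.50 + 4.61 = 130.11; u = 4.61/130.11 = 3.54%.
Change = 3.54% − 3.24% = +0.30 pp.

The unemployment rate changed by +0.30 percentage points.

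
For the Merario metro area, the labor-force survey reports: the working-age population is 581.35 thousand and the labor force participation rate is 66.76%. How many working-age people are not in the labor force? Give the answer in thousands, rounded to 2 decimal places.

Share not in the labor force = 1 − 0.6676 = 0.3324.
Not in labor force = 0.3324 × 581.35 ≈ 193.24 thousand.

About 193.24 thousand are not in the labor force.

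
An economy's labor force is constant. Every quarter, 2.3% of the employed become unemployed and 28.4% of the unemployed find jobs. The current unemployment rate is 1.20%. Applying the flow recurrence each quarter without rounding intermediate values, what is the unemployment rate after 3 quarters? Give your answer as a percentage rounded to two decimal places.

Unemployment rate after three quarters ≈ 5.40%.

With a fixed labor force, u_{t+1} = u_t + s·(1−u_t) − f·u_t = u_t·(1−s−f) + s.
Here 1−s−f = 0.693 and s = 0.023.
u_1 = 0.012000 × 0.693 + 0.023 = 0.031316.
u_2 = 0.031316 × 0.693 + 0.023 = 0.044702.
u_3 = 0.044702 × 0.693 + 0.023 = 0.053978.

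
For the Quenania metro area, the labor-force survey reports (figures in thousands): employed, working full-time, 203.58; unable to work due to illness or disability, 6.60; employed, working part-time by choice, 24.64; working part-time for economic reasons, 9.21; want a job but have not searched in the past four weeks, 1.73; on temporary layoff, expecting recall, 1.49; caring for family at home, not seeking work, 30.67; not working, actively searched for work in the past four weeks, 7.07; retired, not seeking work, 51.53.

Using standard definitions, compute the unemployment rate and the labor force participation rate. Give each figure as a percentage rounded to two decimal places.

Unemployment rate ≈ 3.48%; labor force participation rate ≈ 73.10%.

Employed = 203.58 + 24.64 + 9.21 = 237.43 thousand (anyone who worked, including part-time for economic reasons, counts as employed).
Unemployed = 1.49 + 7.07 = 8.56 thousand (jobless and actively searching, or on temporary layoff).
Labor force = 237.43 + 8.56 = 245.99 thousand.
Not in labor force = 6.60 + 1.73 + 30.67 + 51.53 = 90.53 thousand (those not working and not actively searching are outside the labor force — including those who want a job but have given up searching).
Civilian working-age population = 245.99 + 90.53 = 336.52 thousand.
Unemployment rate = 8.56 / 245.99 = 3.48%.
Labor force participation rate = 245.99 / 336.52 = 73.10%.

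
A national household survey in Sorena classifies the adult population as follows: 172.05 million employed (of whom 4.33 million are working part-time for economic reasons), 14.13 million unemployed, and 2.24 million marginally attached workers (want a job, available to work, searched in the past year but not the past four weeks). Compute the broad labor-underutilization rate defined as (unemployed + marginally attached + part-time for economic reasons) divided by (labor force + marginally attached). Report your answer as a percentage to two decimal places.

Broad underutilization rate ≈ 10.99%.

Labor force = 172.05 + 14.13 = 186.18 million.
Numerator = 14.13 + 2.24 + 4.33 = 20.70 million.
Denominator = 186.18 + 2.24 = 188.42 million.
Broad rate = 20.70 / 188.42 = 10.99%.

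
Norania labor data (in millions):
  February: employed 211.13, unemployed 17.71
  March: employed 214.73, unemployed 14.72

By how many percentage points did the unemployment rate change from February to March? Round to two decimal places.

February: labor force = 211.13 + 17.71 = 228.84; u = 17.71/228.84 = 7.74%.
March: labor force = 214.73 + 14.72 = 229.45; u = 14.72/229.45 = 6.42%.
Change = 6.42% − 7.74% = −1.32 pp.

The unemployment rate changed by −1.32 percentage points.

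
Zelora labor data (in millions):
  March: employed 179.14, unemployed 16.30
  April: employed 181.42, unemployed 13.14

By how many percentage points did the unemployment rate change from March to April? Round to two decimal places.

The unemployment rate changed by −1.59 percentage points.

March: labor force = 179.14 + 16.30 = 195.44; u = 16.30/195.44 = 8.34%.
April: labor force = 181.42 + 13.14 = 194.56; u = 13.14/194.56 = 6.75%.
Change = 6.75% − 8.34% = −1.59 pp.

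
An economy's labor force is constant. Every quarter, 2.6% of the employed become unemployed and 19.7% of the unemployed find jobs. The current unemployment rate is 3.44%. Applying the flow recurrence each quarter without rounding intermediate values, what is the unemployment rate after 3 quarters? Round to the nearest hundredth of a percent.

Unemployment rate after three quarters ≈ 7.80%.

With a fixed labor force, u_{t+1} = u_t + s·(1−u_t) − f·u_t = u_t·(1−s−f) + s.
Here 1−s−f = 0.777 and s = 0.026.
u_1 = 0.034400 × 0.777 + 0.026 = 0.052729.
u_2 = 0.052729 × 0.777 + 0.026 = 0.066970.
u_3 = 0.066970 × 0.777 + 0.026 = 0.078036.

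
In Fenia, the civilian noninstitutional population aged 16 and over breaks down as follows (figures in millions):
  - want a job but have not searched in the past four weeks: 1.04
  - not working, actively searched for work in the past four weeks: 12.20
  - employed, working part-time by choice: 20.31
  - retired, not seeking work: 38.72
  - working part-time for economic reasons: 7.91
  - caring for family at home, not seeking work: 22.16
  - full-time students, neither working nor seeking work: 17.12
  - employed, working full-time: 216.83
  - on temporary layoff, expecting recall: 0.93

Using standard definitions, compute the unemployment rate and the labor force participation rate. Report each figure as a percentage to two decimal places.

Employed = 20.31 + 7.91 + 216.83 = 245.05 million (anyone who worked, including part-time for economic reasons, counts as employed).
Unemployed = 12.20 + 0.93 = 13.13 million (jobless and actively searching, or on temporary layoff).
Labor force = 245.05 + 13.13 = 258.18 million.
Not in labor force = 1.04 + 38.72 + 22.16 + 17.12 = 79.04 million (those not working and not actively searching are outside the labor force — including those who want a job but have given up searching).
Civilian working-age population = 258.18 + 79.04 = 337.22 million.
Unemployment rate = 13.13 / 258.18 = 5.09%.
Labor force participation rate = 258.18 / 337.22 = 76.56%.

Unemployment rate ≈ 5.09%; labor force participation rate ≈ 76.56%.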